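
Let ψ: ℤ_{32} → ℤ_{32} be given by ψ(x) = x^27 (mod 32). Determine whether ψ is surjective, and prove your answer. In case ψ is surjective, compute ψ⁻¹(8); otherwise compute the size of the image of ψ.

17

ψ(0) = 0^27 = 0.
ψ(2): Repeated squaring mod 32: 2^1 ≡ 2, 2^2 ≡ 2² = 4, 2^4 ≡ 4² = 16, 2^8 ≡ 16² = 256 ≡ 0, 2^16 ≡ 0² = 0. Since 27 = 16 + 8 + 2 + 1, 2^27 ≡ 0·0·4·2: 0·0 = 0, then 0·4 = 0, then 0·2 = 0. So 2^27 ≡ 0 (mod 32).
So ψ(0) = ψ(2) = 0 while 0 ≠ 2, thus ψ is not injective.
A non-injective map from the 32-element set ℤ_{32} to itself takes at most 31 distinct values, so it cannot be surjective. Hence ψ is not surjective.
Since ψ is not surjective, we determine |image(ψ)|. Computing x^27 mod 32 for each x (by repeated squaring, reducing mod 32 at every step), the values ψ(0), ψ(1), …, ψ(31) are: 0, 1, 0, 27, 0, 29, 0, 23, 0, 25, 0, 19, 0, 21, 0, 15, 0, 17, 0, 11, 0, 13, 0, 7, 0, 9, 0, 3, 0, 5, 0, 31.
The distinct values are {0, 1, 3, 5, 7, 9, 11, 13, 15, 17, 19, 21, 23, 25, 27, 29, 31}; there are 17 of them.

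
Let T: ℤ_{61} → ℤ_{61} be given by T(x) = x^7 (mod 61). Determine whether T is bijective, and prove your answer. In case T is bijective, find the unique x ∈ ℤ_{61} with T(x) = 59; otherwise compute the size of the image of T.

18

Since 61 is prime, the nonzero elements of ℤ_{61} form a cyclic group of order 60.
As gcd(7, 60) = 1, raising to the 7th power is a bijection on this group: if x_1^7 ≡ x_2^7 then (x_1x_2^{−1})^7 = 1, and the only element of order dividing gcd(7, 60) = 1 is 1, so x_1 = x_2.
With T(0) = 0 this makes T injective on all of ℤ_{61}, hence bijective (finite equal-size domain and codomain). In particular T is bijective.
Since T is bijective, we find the preimage of 59. The inverse of x ↦ x^7 on (ℤ_{61})^× is x ↦ x^43, because 7·43 = 301 = 5·60 + 1 ≡ 1 (mod 60) and x^{60} = 1 for x ≠ 0 (Fermat). So T⁻¹(59) = 59^43 mod 61.
Repeated squaring mod 61: 59^1 ≡ 59, 59^2 ≡ 59² = 3481 ≡ 4, 59^4 ≡ 4² = 16, 59^8 ≡ 16² = 256 ≡ 12, 59^16 ≡ 12² = 144 ≡ 22, 59^32 ≡ 22² = 484 ≡ 57. Since 43 = 32 + 8 + 2 + 1, 59^43 ≡ 57·12·4·59: 57·12 = 684 ≡ 13, then 13·4 = 52, then 52·59 = 3068 ≡ 18. So 59^43 ≡ 18 (mod 61).
Hence T⁻¹(59) = 18.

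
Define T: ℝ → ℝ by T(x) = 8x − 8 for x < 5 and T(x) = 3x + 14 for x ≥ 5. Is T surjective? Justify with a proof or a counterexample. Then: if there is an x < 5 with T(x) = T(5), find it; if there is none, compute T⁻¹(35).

Both pieces are strictly increasing (slopes 8 and 3), so each is injective on its own interval.
The left piece maps (−∞, 5) onto (−∞, 32); the right piece maps [5, ∞) onto [29, ∞).
The union (−∞, 32) ∪ [29, ∞) covers ℝ, so T is surjective.
For the follow-up: the images overlap, so an x < 5 with T(x) = T(5) exists. T(5) = 29; solving 8x − 8 = 29 for x < 5 gives x = (29 + 8)/8 = 37/8.

37/8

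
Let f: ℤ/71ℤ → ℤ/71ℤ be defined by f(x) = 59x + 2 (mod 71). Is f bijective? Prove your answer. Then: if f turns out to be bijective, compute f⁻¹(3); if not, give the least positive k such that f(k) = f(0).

65

If f(s) = f(t), then 59s ≡ 59t (mod 71). Because gcd(59, 71) = 1, we may cancel 59 to get s ≡ t (mod 71).
We now compute 59⁻¹ mod 71 explicitly. Euclid's algorithm: 71 = 1·59 + 12, 59 = 4·12 + 11, 12 = 1·11 + 1; back-substituting gives 1 = 65·59 − 54·71, so 59⁻¹ ≡ 65 (mod 71).
Then y ↦ 65(y − 2) is a two-sided inverse to f, so every y ∈ ℤ/71ℤ has a preimage.
Thus f is bijective.
Since f is bijective, we find f⁻¹(3): we need 59x ≡ 3 − 2 ≡ 1 (mod 71). Using 59⁻¹ = 65: x ≡ 65·1 = 65, so x = 65.
Check: f(65) = 59·65 + 2 = 3837 = 54·71 + 3 ≡ 3 (mod 71).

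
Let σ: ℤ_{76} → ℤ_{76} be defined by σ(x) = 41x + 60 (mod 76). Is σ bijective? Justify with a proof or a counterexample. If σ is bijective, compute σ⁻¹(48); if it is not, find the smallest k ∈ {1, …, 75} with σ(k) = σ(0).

Recall that σ is injective if σ(a) = σ(b) implies a = b.
Suppose σ(a) = σ(b) in ℤ_{76}. Then 41a + 60 ≡ 41b + 60 (mod 76), therefore 41(a − b) ≡ 0 (mod 76).
Since gcd(41, 76) = 1, 41 is invertible modulo 76, hence a − b ≡ 0 (mod 76), i.e. a = b.
We now compute 41⁻¹ mod 76 explicitly. Euclid's algorithm: 76 = 1·41 + 35, 41 = 1·35 + 6, 35 = 5·6 + 5, 6 = 1·5 + 1; back-substituting gives 1 = 13·41 − 7·76, so 41⁻¹ ≡ 13 (mod 76).
For any y ∈ ℤ_{76}, x = 13(y − 60) mod 76 satisfies σ(x) = 41·13(y − 60) + 60 ≡ y (since 41·13 ≡ 1 mod 76). So every y has a preimage.
Thus σ is bijective.
Since σ is bijective, we find σ⁻¹(48): we need 41x ≡ 48 − 60 ≡ 64 (mod 76). Using 41⁻¹ = 13: x ≡ 13·64 = 832 = 10·76 + 72, so x = 72.
Check: σ(72) = 41·72 + 60 = 3012 = 39·76 + 48 ≡ 48 (mod 76).

72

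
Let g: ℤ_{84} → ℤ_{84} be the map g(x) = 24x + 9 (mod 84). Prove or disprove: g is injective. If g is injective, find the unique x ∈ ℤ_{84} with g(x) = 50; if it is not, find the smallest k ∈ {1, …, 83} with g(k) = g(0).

We have gcd(24, 84) = 12 > 1. Taking a = 0 and b = 7: g(0) = 9 and g(7) = 24·7 + 9 = 177 ≡ 9 (mod 84).
So g(0) = g(7) while 0 ≠ 7, thus g is not injective.
Since g is not injective, we find the least positive k with g(k) = g(0): this means 24k ≡ 0 (mod 84), i.e. 84 ∣ 24k. Since gcd(24, 84) = 12, dividing through by 12 this holds exactly when 7 ∣ 2k, and as gcd(2, 7) = 1, exactly when 7 ∣ k.
The smallest positive such k is 7.

7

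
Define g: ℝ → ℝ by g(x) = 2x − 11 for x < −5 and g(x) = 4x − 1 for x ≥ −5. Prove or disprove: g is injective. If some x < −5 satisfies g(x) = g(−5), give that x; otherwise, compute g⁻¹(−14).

-13/4

Both pieces are strictly increasing (slopes 2 and 4), so each is injective on its own interval.
The left piece maps (−∞, −5) onto (−∞, −21); the right piece maps [−5, ∞) onto [−21, ∞).
These images are disjoint, so no value is attained by both pieces. So g is injective.
Because the two images are disjoint, no x < −5 has g(x) = g(−5), so we compute g⁻¹(−14): −14 lies in [−21, ∞), so solve 4x − 1 = −14: x = (−14 + 1)/4 = −13/4.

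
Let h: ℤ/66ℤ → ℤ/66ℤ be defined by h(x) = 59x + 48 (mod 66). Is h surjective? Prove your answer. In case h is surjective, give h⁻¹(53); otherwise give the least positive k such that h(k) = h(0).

37

Recall that h is surjective if every y in the codomain equals h(x) for some x in the domain.
Since gcd(59, 66) = 1, 59 is invertible modulo 66. Euclid's algorithm: 66 = 1·59 + 7, 59 = 8·7 + 3, 7 = 2·3 + 1; back-substituting gives 1 = 47·59 − 42·66, so 59⁻¹ ≡ 47 (mod 66).
Then y ↦ 47(y − 48) is a two-sided inverse to h, so every y ∈ ℤ/66ℤ has a preimage.
Thus h is surjective.
Since h is surjective, we find h⁻¹(53): we need 59x ≡ 53 − 48 ≡ 5 (mod 66). Using 59⁻¹ = 47: x ≡ 47·5 = 235 = 3·66 + 37, so x = 37.
Check: h(37) = 59·37 + 48 = 2231 = 33·66 + 53 ≡ 53 (mod 66).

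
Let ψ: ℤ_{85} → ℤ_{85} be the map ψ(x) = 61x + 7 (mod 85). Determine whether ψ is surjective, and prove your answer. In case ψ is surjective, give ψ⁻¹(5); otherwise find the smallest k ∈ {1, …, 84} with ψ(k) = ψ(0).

78

Recall that surjectivity means every element of the codomain has a preimage under ψ.
Since gcd(61, 85) = 1, 61 is invertible modulo 85. Euclid's algorithm: 85 = 1·61 + 24, 61 = 2·24 + 13, 24 = 1·13 + 11, 13 = 1·11 + 2, 11 = 5·2 + 1; back-substituting gives 1 = 46·61 − 33·85, so 61⁻¹ ≡ 46 (mod 85).
Then y ↦ 46(y − 7) is a two-sided inverse to ψ, so every y ∈ ℤ_{85} has a preimage.
So ψ is surjective.
Since ψ is surjective, we find ψ⁻¹(5): we need 61x ≡ 5 − 7 ≡ 83 (mod 85). Using 61⁻¹ = 46: x ≡ 46·83 = 3818 = 44·85 + 78, so x = 78.
Check: ψ(78) = 61·78 + 7 = 4765 = 56·85 + 5 ≡ 5 (mod 85).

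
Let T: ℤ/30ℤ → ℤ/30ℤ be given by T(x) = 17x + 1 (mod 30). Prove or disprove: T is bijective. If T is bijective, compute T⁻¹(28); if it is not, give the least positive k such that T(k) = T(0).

21

Recall that T is injective when T(u) = T(v) forces u = v.
Suppose T(u) = T(v) in ℤ/30ℤ. Then 17u + 1 ≡ 17v + 1 (mod 30), therefore 17(u − v) ≡ 0 (mod 30).
Since gcd(17, 30) = 1, 17 is invertible modulo 30, hence u − v ≡ 0 (mod 30), i.e. u = v.
We now compute 17⁻¹ mod 30 explicitly. Euclid's algorithm: 30 = 1·17 + 13, 17 = 1·13 + 4, 13 = 3·4 + 1; back-substituting gives 1 = 23·17 − 13·30, so 17⁻¹ ≡ 23 (mod 30).
For any y ∈ ℤ/30ℤ, x = 23(y − 1) mod 30 satisfies T(x) = 17·23(y − 1) + 1 ≡ y (since 17·23 ≡ 1 mod 30). So every y has a preimage.
Hence T is bijective.
Since T is bijective, we find T⁻¹(28): we need 17x ≡ 28 − 1 ≡ 27 (mod 30). Using 17⁻¹ = 23: x ≡ 23·27 = 621 = 20·30 + 21, so x = 21.
Check: T(21) = 17·21 + 1 = 358 = 11·30 + 28 ≡ 28 (mod 30).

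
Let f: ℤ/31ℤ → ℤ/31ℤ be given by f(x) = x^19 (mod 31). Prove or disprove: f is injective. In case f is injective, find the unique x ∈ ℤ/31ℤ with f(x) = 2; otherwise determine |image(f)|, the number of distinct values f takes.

16

Since 31 is prime, the nonzero elements of ℤ/31ℤ form a cyclic group of order 30.
As gcd(19, 30) = 1, raising to the 19th power is a bijection on this group: if s^19 ≡ t^19 then (st^{−1})^19 = 1, and the only element of order dividing gcd(19, 30) = 1 is 1, so s = t.
With f(0) = 0 this makes f injective on all of ℤ/31ℤ, hence bijective (finite equal-size domain and codomain). In particular f is injective.
Since f is injective, we find the preimage of 2. The inverse of x ↦ x^19 on (ℤ/31ℤ)^× is x ↦ x^19, because 19·19 = 361 = 12·30 + 1 ≡ 1 (mod 30) and x^{30} = 1 for x ≠ 0 (Fermat). So f⁻¹(2) = 2^19 mod 31.
Repeated squaring mod 31: 2^1 ≡ 2, 2^2 ≡ 2² = 4, 2^4 ≡ 4² = 16, 2^8 ≡ 16² = 256 ≡ 8, 2^16 ≡ 8² = 64 ≡ 2. Since 19 = 16 + 2 + 1, 2^19 ≡ 2·4·2: 2·4 = 8, then 8·2 = 16. So 2^19 ≡ 16 (mod 31).
Hence f⁻¹(2) = 16.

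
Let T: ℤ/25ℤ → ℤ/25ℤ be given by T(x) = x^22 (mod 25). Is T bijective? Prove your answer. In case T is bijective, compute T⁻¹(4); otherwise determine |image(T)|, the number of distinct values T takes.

T(0) = 0^22 = 0.
T(5): Repeated squaring mod 25: 5^1 ≡ 5, 5^2 ≡ 5² = 25 ≡ 0, 5^4 ≡ 0² = 0, 5^8 ≡ 0² = 0, 5^16 ≡ 0² = 0. Since 22 = 16 + 4 + 2, 5^22 ≡ 0·0·0: 0·0 = 0, then 0·0 = 0. So 5^22 ≡ 0 (mod 25).
So T(0) = T(5) = 0 while 0 ≠ 5, hence T is not injective, hence not bijective.
Since T is not bijective, we determine |image(T)|. Computing x^22 mod 25 for each x (by repeated squaring, reducing mod 25 at every step), the values T(0), T(1), …, T(24) are: 0, 1, 4, 9, 16, 0, 11, 24, 14, 6, 0, 21, 19, 19, 21, 0, 6, 14, 24, 11, 0, 16, 9, 4, 1.
The distinct values are {0, 1, 4, 6, 9, 11, 14, 16, 19, 21, 24}; there are 11 of them.

11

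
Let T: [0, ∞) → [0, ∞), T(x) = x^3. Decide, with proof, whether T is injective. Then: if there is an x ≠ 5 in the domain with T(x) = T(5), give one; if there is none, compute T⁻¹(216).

On [0, ∞), x ↦ x^3 is strictly increasing, so T(x_1) = T(x_2) forces x_1 = x_2. Thus T is injective.
Since x ↦ x^3 is strictly increasing on [0, ∞), it is injective there, so no x ≠ 5 in the domain has T(x) = T(5). We therefore compute T⁻¹(216) = 216^{1/3} = 6 (indeed 6^3 = 216).

6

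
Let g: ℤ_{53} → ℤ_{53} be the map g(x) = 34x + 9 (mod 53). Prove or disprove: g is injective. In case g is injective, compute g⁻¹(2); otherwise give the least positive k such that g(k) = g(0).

If g(a) = g(b), then 34a ≡ 34b (mod 53). Because gcd(34, 53) = 1, we may cancel 34 to get a ≡ b (mod 53).
Therefore g is injective.
We now compute 34⁻¹ mod 53 explicitly. Euclid's algorithm: 53 = 1·34 + 19, 34 = 1·19 + 15, 19 = 1·15 + 4, 15 = 3·4 + 3, 4 = 1·3 + 1; back-substituting gives 1 = 39·34 − 25·53, so 34⁻¹ ≡ 39 (mod 53).
Since g is injective, we find g⁻¹(2): we need 34x ≡ 2 − 9 ≡ 46 (mod 53). Using 34⁻¹ = 39: x ≡ 39·46 = 1794 = 33·53 + 45, so x = 45.
Check: g(45) = 34·45 + 9 = 1539 = 29·53 + 2 ≡ 2 (mod 53).

45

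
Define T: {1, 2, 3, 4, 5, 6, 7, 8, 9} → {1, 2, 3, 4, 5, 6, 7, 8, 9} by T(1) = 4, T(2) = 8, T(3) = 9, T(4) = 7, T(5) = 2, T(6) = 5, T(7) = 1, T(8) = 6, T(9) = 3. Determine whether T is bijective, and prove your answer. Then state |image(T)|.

The values 4, 8, 9, 7, 2, 5, 1, 6, 3 are a permutation of {1, 2, 3, 4, 5, 6, 7, 8, 9}: each element appears exactly once.
So T is injective and surjective, hence bijective.
The image of T is {1, 2, 3, 4, 5, 6, 7, 8, 9}, which has 9 elements.

9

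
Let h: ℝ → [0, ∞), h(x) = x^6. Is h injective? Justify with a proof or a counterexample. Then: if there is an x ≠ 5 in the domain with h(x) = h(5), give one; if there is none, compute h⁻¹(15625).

-5

h(5) = 15625 = (−5)^6 = h(−5) (since 6 is even), with 5 ≠ −5. So h is not injective.
For the follow-up, such an x exists: taking x = −5 ∈ ℝ gives h(−5) = 15625 = h(5) with −5 ≠ 5.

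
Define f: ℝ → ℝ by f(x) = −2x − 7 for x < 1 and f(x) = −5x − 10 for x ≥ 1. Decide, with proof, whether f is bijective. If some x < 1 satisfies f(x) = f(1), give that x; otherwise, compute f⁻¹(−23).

13/5

Both pieces are strictly decreasing (slopes −2 and −5), so each is injective on its own interval.
The left piece maps (−∞, 1) onto (−9, ∞); the right piece maps [1, ∞) onto (−∞, −15].
The images leave a gap (−9 has no preimage), so f is not surjective, hence not bijective.
Because the two images are disjoint, no x < 1 has f(x) = f(1), so we compute f⁻¹(−23): −23 lies in (−∞, −15], so solve −5x − 10 = −23: x = (−23 + 10)/(−5) = 13/5.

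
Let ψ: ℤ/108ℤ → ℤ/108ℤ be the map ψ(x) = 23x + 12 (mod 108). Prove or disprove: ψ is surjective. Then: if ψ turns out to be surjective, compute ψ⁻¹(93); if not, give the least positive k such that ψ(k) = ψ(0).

27

Recall: surjectivity means every element of the codomain has a preimage under ψ.
Since gcd(23, 108) = 1, 23 is invertible modulo 108. Euclid's algorithm: 108 = 4·23 + 16, 23 = 1·16 + 7, 16 = 2·7 + 2, 7 = 3·2 + 1; back-substituting gives 1 = 47·23 − 10·108, so 23⁻¹ ≡ 47 (mod 108).
Then y ↦ 47(y − 12) is a two-sided inverse to ψ, so every y ∈ ℤ/108ℤ has a preimage.
So ψ is surjective.
Since ψ is surjective, we find ψ⁻¹(93): we need 23x ≡ 93 − 12 ≡ 81 (mod 108). Using 23⁻¹ = 47: x ≡ 47·81 = 3807 = 35·108 + 27, so x = 27.
Check: ψ(27) = 23·27 + 12 = 633 = 5·108 + 93 ≡ 93 (mod 108).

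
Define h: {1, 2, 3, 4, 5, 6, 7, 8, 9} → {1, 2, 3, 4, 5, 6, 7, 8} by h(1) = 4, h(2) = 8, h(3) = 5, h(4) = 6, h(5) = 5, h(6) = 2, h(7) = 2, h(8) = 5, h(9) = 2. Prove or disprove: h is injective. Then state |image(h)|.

5

h(3) = 5 = h(5) with 3 ≠ 5, so h is not injective.
The image of h is {2, 4, 5, 6, 8}, which has 5 elements.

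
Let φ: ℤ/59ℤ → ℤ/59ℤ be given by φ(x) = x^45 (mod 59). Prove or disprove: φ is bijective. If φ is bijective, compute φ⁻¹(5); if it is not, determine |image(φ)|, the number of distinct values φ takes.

Since 59 is prime, the nonzero elements of ℤ/59ℤ form a cyclic group of order 58.
As gcd(45, 58) = 1, raising to the 45th power is a bijection on this group: if s^45 ≡ t^45 then (st^{−1})^45 = 1, and the only element of order dividing gcd(45, 58) = 1 is 1, so s = t.
With φ(0) = 0 this makes φ injective on all of ℤ/59ℤ, hence bijective (finite equal-size domain and codomain). In particular φ is bijective.
Since φ is bijective, we find the preimage of 5. The inverse of x ↦ x^45 on (ℤ/59ℤ)^× is x ↦ x^49, because 45·49 = 2205 = 38·58 + 1 ≡ 1 (mod 58) and x^{58} = 1 for x ≠ 0 (Fermat). So φ⁻¹(5) = 5^49 mod 59.
Repeated squaring mod 59: 5^1 ≡ 5, 5^2 ≡ 5² = 25, 5^4 ≡ 25² = 625 ≡ 35, 5^8 ≡ 35² = 1225 ≡ 45, 5^16 ≡ 45² = 2025 ≡ 19, 5^32 ≡ 19² = 361 ≡ 7. Since 49 = 32 + 16 + 1, 5^49 ≡ 7·19·5: 7·19 = 133 ≡ 15, then 15·5 = 75 ≡ 16. So 5^49 ≡ 16 (mod 59).
Hence φ⁻¹(5) = 16.

16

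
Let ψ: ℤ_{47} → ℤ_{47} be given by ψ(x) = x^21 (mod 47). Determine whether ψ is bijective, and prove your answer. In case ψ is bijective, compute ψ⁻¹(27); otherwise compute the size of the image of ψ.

17

Since 47 is prime, the nonzero elements of ℤ_{47} form a cyclic group of order 46.
As gcd(21, 46) = 1, raising to the 21st power is a bijection on this group: if a^21 ≡ b^21 then (ab^{−1})^21 = 1, and the only element of order dividing gcd(21, 46) = 1 is 1, so a = b.
With ψ(0) = 0 this makes ψ injective on all of ℤ_{47}, hence bijective (finite equal-size domain and codomain). In particular ψ is bijective.
Since ψ is bijective, we find the preimage of 27. The inverse of x ↦ x^21 on (ℤ_{47})^× is x ↦ x^11, because 21·11 = 231 = 5·46 + 1 ≡ 1 (mod 46) and x^{46} = 1 for x ≠ 0 (Fermat). So ψ⁻¹(27) = 27^11 mod 47.
Repeated squaring mod 47: 27^1 ≡ 27, 27^2 ≡ 27² = 729 ≡ 24, 27^4 ≡ 24² = 576 ≡ 12, 27^8 ≡ 12² = 144 ≡ 3. Since 11 = 8 + 2 + 1, 27^11 ≡ 3·24·27: 3·24 = 72 ≡ 25, then 25·27 = 675 ≡ 17. So 27^11 ≡ 17 (mod 47).
Hence ψ⁻¹(27) = 17.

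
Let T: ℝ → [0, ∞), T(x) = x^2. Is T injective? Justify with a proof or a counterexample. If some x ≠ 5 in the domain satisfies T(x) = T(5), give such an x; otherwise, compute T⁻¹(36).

-5

T(5) = 25 = (−5)^2 = T(−5) (since 2 is even), with 5 ≠ −5. So T is not injective.
For the follow-up, such an x exists: taking x = −5 ∈ ℝ gives T(−5) = 25 = T(5) with −5 ≠ 5.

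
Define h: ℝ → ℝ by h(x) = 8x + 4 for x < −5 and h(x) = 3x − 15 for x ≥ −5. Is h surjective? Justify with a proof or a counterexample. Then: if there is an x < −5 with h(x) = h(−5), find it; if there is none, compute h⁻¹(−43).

-47/8

Both pieces are strictly increasing (slopes 8 and 3), so each is injective on its own interval.
The left piece maps (−∞, −5) onto (−∞, −36); the right piece maps [−5, ∞) onto [−30, ∞).
The union (−∞, −36) ∪ [−30, ∞) omits the interval between −36 and −30; in particular −36 has no preimage. So h is not surjective.
Because the two images are disjoint, no x < −5 has h(x) = h(−5), so we compute h⁻¹(−43): −43 lies in (−∞, −36), so solve 8x + 4 = −43: x = (−43 − 4)/8 = −47/8.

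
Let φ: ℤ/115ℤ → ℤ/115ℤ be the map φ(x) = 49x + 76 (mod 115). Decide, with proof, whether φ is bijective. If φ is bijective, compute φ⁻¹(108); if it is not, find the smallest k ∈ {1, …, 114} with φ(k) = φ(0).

If φ(s) = φ(t), then 49s ≡ 49t (mod 115). Because gcd(49, 115) = 1, we may cancel 49 to get s ≡ t (mod 115).
We now compute 49⁻¹ mod 115 explicitly. Euclid's algorithm: 115 = 2·49 + 17, 49 = 2·17 + 15, 17 = 1·15 + 2, 15 = 7·2 + 1; back-substituting gives 1 = 54·49 − 23·115, so 49⁻¹ ≡ 54 (mod 115).
For any y ∈ ℤ/115ℤ, x = 54(y − 76) mod 115 satisfies φ(x) = 49·54(y − 76) + 76 ≡ y (since 49·54 ≡ 1 mod 115). So every y has a preimage.
Hence φ is bijective.
Since φ is bijective, we compute φ⁻¹(108): solve 49x + 76 ≡ 108 (mod 115), i.e. 49x ≡ 32 (mod 115).
Multiplying by 49⁻¹ = 54 gives x ≡ 54·32 = 1728 = 15·115 + 3 ≡ 3 (mod 115).
Check: φ(3) = 49·3 + 76 = 223 = 1·115 + 108 ≡ 108 (mod 115).

3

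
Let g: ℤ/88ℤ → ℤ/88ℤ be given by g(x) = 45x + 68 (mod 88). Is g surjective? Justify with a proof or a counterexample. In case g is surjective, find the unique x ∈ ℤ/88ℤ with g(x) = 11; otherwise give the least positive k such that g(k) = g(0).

75

Since gcd(45, 88) = 1, 45 is invertible modulo 88. Euclid's algorithm: 88 = 1·45 + 43, 45 = 1·43 + 2, 43 = 21·2 + 1; back-substituting gives 1 = 45·45 − 23·88, so 45⁻¹ ≡ 45 (mod 88).
Then y ↦ 45(y − 68) is a two-sided inverse to g, so every y ∈ ℤ/88ℤ has a preimage.
Therefore g is surjective.
Since g is surjective, we compute g⁻¹(11): solve 45x + 68 ≡ 11 (mod 88), i.e. 45x ≡ 31 (mod 88).
Multiplying by 45⁻¹ = 45 gives x ≡ 45·31 = 1395 = 15·88 + 75 ≡ 75 (mod 88).
Check: g(75) = 45·75 + 68 = 3443 = 39·88 + 11 ≡ 11 (mod 88).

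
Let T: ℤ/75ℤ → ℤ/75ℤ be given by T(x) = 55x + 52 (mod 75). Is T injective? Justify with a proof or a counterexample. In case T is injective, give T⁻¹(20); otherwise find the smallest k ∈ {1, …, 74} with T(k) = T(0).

By definition, T is injective when T(a) = T(b) forces a = b.
We have gcd(55, 75) = 5 > 1. Taking a = 0 and b = 15: T(0) = 52 and T(15) = 55·15 + 52 = 877 ≡ 52 (mod 75).
So T(0) = T(15) while 0 ≠ 15, thus T is not injective.
Since T is not injective, we find the least positive k with T(k) = T(0): this means 55k ≡ 0 (mod 75), i.e. 75 ∣ 55k. Since gcd(55, 75) = 5, dividing through by 5 this holds exactly when 15 ∣ 11k, and as gcd(11, 15) = 1, exactly when 15 ∣ k.
The smallest positive such k is 15.

15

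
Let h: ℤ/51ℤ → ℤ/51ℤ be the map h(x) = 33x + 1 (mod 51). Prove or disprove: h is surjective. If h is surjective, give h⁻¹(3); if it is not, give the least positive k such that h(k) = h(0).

17

Since gcd(33, 51) = 3, we have 33x ≡ 0 (mod 3) for all x, so h(x) ≡ 1 (mod 3).
But 0 ≢ 1 (mod 3), so 0 ∈ ℤ/51ℤ has no preimage. Hence h is not surjective.
Since h is not surjective, we find the least positive k with h(k) = h(0): this means 33k ≡ 0 (mod 51), i.e. 51 ∣ 33k. Since gcd(33, 51) = 3, dividing through by 3 this holds exactly when 17 ∣ 11k, and as gcd(11, 17) = 1, exactly when 17 ∣ k.
The smallest positive such k is 17.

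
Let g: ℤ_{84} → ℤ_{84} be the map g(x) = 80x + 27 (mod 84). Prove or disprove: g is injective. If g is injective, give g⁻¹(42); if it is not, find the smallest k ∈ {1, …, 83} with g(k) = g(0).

21

We have gcd(80, 84) = 4 > 1. Taking u = 0 and v = 21: g(0) = 27 and g(21) = 80·21 + 27 = 1707 ≡ 27 (mod 84).
So g(0) = g(21) while 0 ≠ 21, so g is not injective.
Since g is not injective, we find the least positive k with g(k) = g(0): this means 80k ≡ 0 (mod 84), i.e. 84 ∣ 80k. Since gcd(80, 84) = 4, dividing through by 4 this holds exactly when 21 ∣ 20k, and as gcd(20, 21) = 1, exactly when 21 ∣ k.
The smallest positive such k is 21.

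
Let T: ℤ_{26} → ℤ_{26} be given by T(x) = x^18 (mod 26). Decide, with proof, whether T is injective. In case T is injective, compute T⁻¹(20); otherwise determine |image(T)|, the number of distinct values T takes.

T(1) = 1^18 = 1.
T(3): Repeated squaring mod 26: 3^1 ≡ 3, 3^2 ≡ 3² = 9, 3^4 ≡ 9² = 81 ≡ 3, 3^8 ≡ 3² = 9, 3^16 ≡ 9² = 81 ≡ 3. Since 18 = 16 + 2, 3^18 ≡ 3·9: 3·9 = 27 ≡ 1. So 3^18 ≡ 1 (mod 26).
So T(1) = T(3) = 1 while 1 ≠ 3, hence T is not injective.
Since T is not injective, we determine |image(T)|. Computing x^18 mod 26 for each x (by repeated squaring, reducing mod 26 at every step), the values T(0), T(1), …, T(25) are: 0, 1, 12, 1, 14, 25, 12, 25, 12, 1, 14, 25, 14, 13, 14, 25, 14, 1, 12, 25, 12, 25, 14, 1, 12, 1.
The distinct values are {0, 1, 12, 13, 14, 25}; there are 6 of them.

6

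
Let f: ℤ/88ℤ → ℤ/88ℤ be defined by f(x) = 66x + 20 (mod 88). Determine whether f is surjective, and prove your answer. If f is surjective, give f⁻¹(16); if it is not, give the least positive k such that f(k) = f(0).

Since gcd(66, 88) = 22, we have 66x ≡ 0 (mod 22) for all x, so f(x) ≡ 20 (mod 22).
But 0 ≢ 20 (mod 22), so 0 ∈ ℤ/88ℤ has no preimage. Therefore f is not surjective.
Since f is not surjective, we find the least positive k with f(k) = f(0): this means 66k ≡ 0 (mod 88), i.e. 88 ∣ 66k. Since gcd(66, 88) = 22, dividing through by 22 this holds exactly when 4 ∣ 3k, and as gcd(3, 4) = 1, exactly when 4 ∣ k.
The smallest positive such k is 4.

4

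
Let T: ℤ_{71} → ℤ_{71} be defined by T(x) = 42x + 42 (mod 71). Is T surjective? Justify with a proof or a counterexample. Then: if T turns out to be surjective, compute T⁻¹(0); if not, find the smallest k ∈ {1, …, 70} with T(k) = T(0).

70

Recall that T is surjective if every y in the codomain equals T(x) for some x in the domain.
Since gcd(42, 71) = 1, 42 is invertible modulo 71. Euclid's algorithm: 71 = 1·42 + 29, 42 = 1·29 + 13, 29 = 2·13 + 3, 13 = 4·3 + 1; back-substituting gives 1 = 22·42 − 13·71, so 42⁻¹ ≡ 22 (mod 71).
Then y ↦ 22(y − 42) is a two-sided inverse to T, so every y ∈ ℤ_{71} has a preimage.
So T is surjective.
Since T is surjective, we find T⁻¹(0): we need 42x ≡ 0 − 42 ≡ 29 (mod 71). Using 42⁻¹ = 22: x ≡ 22·29 = 638 = 8·71 + 70, so x = 70.
Check: T(70) = 42·70 + 42 = 2982 = 42·71 + 0 ≡ 0 (mod 71).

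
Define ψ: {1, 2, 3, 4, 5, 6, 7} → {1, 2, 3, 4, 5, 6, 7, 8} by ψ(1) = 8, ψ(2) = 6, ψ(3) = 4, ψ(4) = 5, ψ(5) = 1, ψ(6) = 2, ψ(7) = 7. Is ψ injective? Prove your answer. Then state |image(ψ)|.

The values ψ(1), …, ψ(7) are 8, 6, 4, 5, 1, 2, 7 — all distinct.
So ψ(x_1) = ψ(x_2) only when x_1 = x_2, and ψ is injective.
The image of ψ is {1, 2, 4, 5, 6, 7, 8}, which has 7 elements.

7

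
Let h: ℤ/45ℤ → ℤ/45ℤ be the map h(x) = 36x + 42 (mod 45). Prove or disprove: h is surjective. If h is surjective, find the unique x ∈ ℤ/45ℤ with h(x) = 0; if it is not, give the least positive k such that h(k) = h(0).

Since gcd(36, 45) = 9, we have 36x ≡ 0 (mod 9) for all x, so h(x) ≡ 6 (mod 9).
But 0 ≢ 6 (mod 9), so 0 ∈ ℤ/45ℤ has no preimage. Therefore h is not surjective.
Since h is not surjective, we find the least positive k with h(k) = h(0): this means 36k ≡ 0 (mod 45), i.e. 45 ∣ 36k. Since gcd(36, 45) = 9, dividing through by 9 this holds exactly when 5 ∣ 4k, and as gcd(4, 5) = 1, exactly when 5 ∣ k.
The smallest positive such k is 5.

5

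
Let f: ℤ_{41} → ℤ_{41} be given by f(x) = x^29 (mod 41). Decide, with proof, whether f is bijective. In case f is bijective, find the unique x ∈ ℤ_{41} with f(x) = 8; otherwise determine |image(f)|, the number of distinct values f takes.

5

Since 41 is prime, the nonzero elements of ℤ_{41} form a cyclic group of order 40.
As gcd(29, 40) = 1, raising to the 29th power is a bijection on this group: if a^29 ≡ b^29 then (ab^{−1})^29 = 1, and the only element of order dividing gcd(29, 40) = 1 is 1, so a = b.
With f(0) = 0 this makes f injective on all of ℤ_{41}, hence bijective (finite equal-size domain and codomain). In particular f is bijective.
Since f is bijective, we find the preimage of 8. The inverse of x ↦ x^29 on (ℤ_{41})^× is x ↦ x^29, because 29·29 = 841 = 21·40 + 1 ≡ 1 (mod 40) and x^{40} = 1 for x ≠ 0 (Fermat). So f⁻¹(8) = 8^29 mod 41.
Repeated squaring mod 41: 8^1 ≡ 8, 8^2 ≡ 8² = 64 ≡ 23, 8^4 ≡ 23² = 529 ≡ 37, 8^8 ≡ 37² = 1369 ≡ 16, 8^16 ≡ 16² = 256 ≡ 10. Since 29 = 16 + 8 + 4 + 1, 8^29 ≡ 10·16·37·8: 10·16 = 160 ≡ 37, then 37·37 = 1369 ≡ 16, then 16·8 = 128 ≡ 5. So 8^29 ≡ 5 (mod 41).
Hence f⁻¹(8) = 5.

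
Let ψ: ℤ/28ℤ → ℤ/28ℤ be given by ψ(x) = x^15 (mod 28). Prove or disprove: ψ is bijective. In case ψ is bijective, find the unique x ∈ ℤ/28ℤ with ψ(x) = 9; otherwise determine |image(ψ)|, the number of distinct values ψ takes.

ψ(2): Repeated squaring mod 28: 2^1 ≡ 2, 2^2 ≡ 2² = 4, 2^4 ≡ 4² = 16, 2^8 ≡ 16² = 256 ≡ 4. Since 15 = 8 + 4 + 2 + 1, 2^15 ≡ 4·16·4·2: 4·16 = 64 ≡ 8, then 8·4 = 32 ≡ 4, then 4·2 = 8. So 2^15 ≡ 8 (mod 28).
ψ(4): Repeated squaring mod 28: 4^1 ≡ 4, 4^2 ≡ 4² = 16, 4^4 ≡ 16² = 256 ≡ 4, 4^8 ≡ 4² = 16. Since 15 = 8 + 4 + 2 + 1, 4^15 ≡ 16·4·16·4: 16·4 = 64 ≡ 8, then 8·16 = 128 ≡ 16, then 16·4 = 64 ≡ 8. So 4^15 ≡ 8 (mod 28).
So ψ(2) = ψ(4) = 8 while 2 ≠ 4, so ψ is not injective, hence not bijective.
Since ψ is not bijective, we determine |image(ψ)|. Computing x^15 mod 28 for each x (by repeated squaring, reducing mod 28 at every step), the values ψ(0), ψ(1), …, ψ(27) are: 0, 1, 8, 27, 8, 13, 20, 7, 8, 1, 20, 15, 20, 13, 0, 15, 8, 13, 8, 27, 20, 21, 8, 15, 20, 1, 20, 27.
The distinct values are {0, 1, 7, 8, 13, 15, 20, 21, 27}; there are 9 of them.

9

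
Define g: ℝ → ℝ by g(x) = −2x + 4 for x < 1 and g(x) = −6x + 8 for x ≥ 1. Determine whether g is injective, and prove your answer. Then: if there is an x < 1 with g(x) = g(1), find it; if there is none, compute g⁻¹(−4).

2

Both pieces are strictly decreasing (slopes −2 and −6), so each is injective on its own interval.
The left piece maps (−∞, 1) onto (2, ∞); the right piece maps [1, ∞) onto (−∞, 2].
These images are disjoint, so no value is attained by both pieces. Therefore g is injective.
Because the two images are disjoint, no x < 1 has g(x) = g(1), so we compute g⁻¹(−4): −4 lies in (−∞, 2], so solve −6x + 8 = −4: x = (−4 − 8)/(−6) = 2.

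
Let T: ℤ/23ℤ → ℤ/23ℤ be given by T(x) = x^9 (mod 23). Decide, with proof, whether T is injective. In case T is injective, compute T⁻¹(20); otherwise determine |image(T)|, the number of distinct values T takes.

10

Since 23 is prime, the nonzero elements of ℤ/23ℤ form a cyclic group of order 22.
As gcd(9, 22) = 1, raising to the 9th power is a bijection on this group: if x_1^9 ≡ x_2^9 then (x_1x_2^{−1})^9 = 1, and the only element of order dividing gcd(9, 22) = 1 is 1, so x_1 = x_2.
With T(0) = 0 this makes T injective on all of ℤ/23ℤ, hence bijective (finite equal-size domain and codomain). In particular T is injective.
Since T is injective, we find the preimage of 20. The inverse of x ↦ x^9 on (ℤ/23ℤ)^× is x ↦ x^5, because 9·5 = 45 = 2·22 + 1 ≡ 1 (mod 22) and x^{22} = 1 for x ≠ 0 (Fermat). So T⁻¹(20) = 20^5 mod 23.
Repeated squaring mod 23: 20^1 ≡ 20, 20^2 ≡ 20² = 400 ≡ 9, 20^4 ≡ 9² = 81 ≡ 12. Since 5 = 4 + 1, 20^5 ≡ 12·20: 12·20 = 240 ≡ 10. So 20^5 ≡ 10 (mod 23).
Hence T⁻¹(20) = 10.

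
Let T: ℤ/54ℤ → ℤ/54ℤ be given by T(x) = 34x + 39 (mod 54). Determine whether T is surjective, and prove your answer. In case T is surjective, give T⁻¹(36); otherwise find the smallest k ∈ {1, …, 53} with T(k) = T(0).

Since gcd(34, 54) = 2, we have 34x ≡ 0 (mod 2) for all x, so T(x) ≡ 1 (mod 2).
But 0 ≢ 1 (mod 2), so 0 ∈ ℤ/54ℤ has no preimage. So T is not surjective.
Since T is not surjective, we find the least positive k with T(k) = T(0): this means 34k ≡ 0 (mod 54), i.e. 54 ∣ 34k. Since gcd(34, 54) = 2, dividing through by 2 this holds exactly when 27 ∣ 17k, and as gcd(17, 27) = 1, exactly when 27 ∣ k.
The smallest positive such k is 27.

27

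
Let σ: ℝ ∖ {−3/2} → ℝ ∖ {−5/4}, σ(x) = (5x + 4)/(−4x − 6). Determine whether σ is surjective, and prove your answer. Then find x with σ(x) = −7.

-38/23

For any y ≠ −5/4, solving y(−4x − 6) = 5x + 4 for x gives a well-defined x ≠ −3/2. So σ is surjective.
Solving σ(x) = −7: cross-multiplying gives 5x + 4 = −7(−4x − 6), which rearranges to −23x = 38, so x = −38/23.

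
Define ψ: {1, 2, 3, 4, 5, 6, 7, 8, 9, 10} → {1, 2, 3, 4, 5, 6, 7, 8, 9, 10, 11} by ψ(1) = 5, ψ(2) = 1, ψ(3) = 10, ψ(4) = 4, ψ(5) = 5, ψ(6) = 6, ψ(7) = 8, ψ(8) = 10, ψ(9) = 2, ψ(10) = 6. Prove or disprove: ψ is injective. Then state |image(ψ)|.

ψ(1) = 5 = ψ(5) with 1 ≠ 5, so ψ is not injective.
The image of ψ is {1, 2, 4, 5, 6, 8, 10}, which has 7 elements.

7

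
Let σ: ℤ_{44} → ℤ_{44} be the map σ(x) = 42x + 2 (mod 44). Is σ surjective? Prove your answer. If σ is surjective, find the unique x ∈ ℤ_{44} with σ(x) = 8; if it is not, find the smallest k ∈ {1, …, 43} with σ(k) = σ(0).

By definition, surjectivity means every element of the codomain has a preimage under σ.
Since gcd(42, 44) = 2, we have 42x ≡ 0 (mod 2) for all x, so σ(x) ≡ 0 (mod 2).
But 1 ≢ 0 (mod 2), so 1 ∈ ℤ_{44} has no preimage. Thus σ is not surjective.
Since σ is not surjective, we find the least positive k with σ(k) = σ(0): this means 42k ≡ 0 (mod 44), i.e. 44 ∣ 42k. Since gcd(42, 44) = 2, dividing through by 2 this holds exactly when 22 ∣ 21k, and as gcd(21, 22) = 1, exactly when 22 ∣ k.
The smallest positive such k is 22.

22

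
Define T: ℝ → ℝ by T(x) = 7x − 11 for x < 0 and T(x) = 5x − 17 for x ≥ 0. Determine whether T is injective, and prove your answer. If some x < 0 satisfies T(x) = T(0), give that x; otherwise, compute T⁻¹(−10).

-6/7

Both pieces are strictly increasing (slopes 7 and 5), so each is injective on its own interval.
The left piece maps (−∞, 0) onto (−∞, −11); the right piece maps [0, ∞) onto [−17, ∞).
These images overlap. In particular T(0) = −17 (right piece), and solving 7x − 11 = −17 on the left piece gives x = −6/7 < 0.
So T(−6/7) = T(0) with −6/7 ≠ 0, and T is not injective. This x = −6/7 is the requested value below 0.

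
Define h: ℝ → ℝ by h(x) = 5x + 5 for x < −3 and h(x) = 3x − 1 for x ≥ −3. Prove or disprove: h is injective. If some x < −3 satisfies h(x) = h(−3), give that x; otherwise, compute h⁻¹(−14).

-19/5

Both pieces are strictly increasing (slopes 5 and 3), so each is injective on its own interval.
The left piece maps (−∞, −3) onto (−∞, −10); the right piece maps [−3, ∞) onto [−10, ∞).
These images are disjoint, so no value is attained by both pieces. Therefore h is injective.
Because the two images are disjoint, no x < −3 has h(x) = h(−3), so we compute h⁻¹(−14): −14 lies in (−∞, −10), so solve 5x + 5 = −14: x = (−14 − 5)/5 = −19/5.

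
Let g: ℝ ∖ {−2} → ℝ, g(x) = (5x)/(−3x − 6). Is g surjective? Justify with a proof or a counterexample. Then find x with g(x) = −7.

If g(x) = −5/3, cross-multiplying gives −3(5x) = 5(−3x − 6), which simplifies to 0 = −30 — false.  So −5/3 has no preimage and g is not surjective.
Solving g(x) = −7: cross-multiplying gives 5x = −7(−3x − 6), which rearranges to −16x = 42, so x = −21/8.

-21/8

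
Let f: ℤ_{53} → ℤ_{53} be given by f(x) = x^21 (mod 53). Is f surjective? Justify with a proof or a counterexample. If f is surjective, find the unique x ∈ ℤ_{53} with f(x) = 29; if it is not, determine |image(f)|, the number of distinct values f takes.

43

Since 53 is prime, the nonzero elements of ℤ_{53} form a cyclic group of order 52.
As gcd(21, 52) = 1, raising to the 21st power is a bijection on this group: if u^21 ≡ v^21 then (uv^{−1})^21 = 1, and the only element of order dividing gcd(21, 52) = 1 is 1, so u = v.
With f(0) = 0 this makes f injective on all of ℤ_{53}, hence bijective (finite equal-size domain and codomain). In particular f is surjective.
Since f is surjective, we find the preimage of 29. The inverse of x ↦ x^21 on (ℤ_{53})^× is x ↦ x^5, because 21·5 = 105 = 2·52 + 1 ≡ 1 (mod 52) and x^{52} = 1 for x ≠ 0 (Fermat). So f⁻¹(29) = 29^5 mod 53.
Repeated squaring mod 53: 29^1 ≡ 29, 29^2 ≡ 29² = 841 ≡ 46, 29^4 ≡ 46² = 2116 ≡ 49. Since 5 = 4 + 1, 29^5 ≡ 49·29: 49·29 = 1421 ≡ 43. So 29^5 ≡ 43 (mod 53).
Hence f⁻¹(29) = 43.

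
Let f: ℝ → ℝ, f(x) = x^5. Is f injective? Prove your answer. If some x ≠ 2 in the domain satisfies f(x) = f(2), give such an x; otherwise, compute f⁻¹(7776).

On ℝ, x ↦ x^5 is strictly increasing (since 5 is odd), so f(a) = f(b) forces a = b. So f is injective.
Since x ↦ x^5 is strictly increasing on ℝ, it is injective there, so no x ≠ 2 in the domain has f(x) = f(2). We therefore compute f⁻¹(7776) = 7776^{1/5} = 6 (indeed 6^5 = 7776).

6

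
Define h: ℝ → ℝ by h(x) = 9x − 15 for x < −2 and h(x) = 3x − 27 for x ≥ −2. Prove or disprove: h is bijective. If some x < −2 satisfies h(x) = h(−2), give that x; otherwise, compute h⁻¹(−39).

Both pieces are strictly increasing (slopes 9 and 3), so each is injective on its own interval.
The left piece maps (−∞, −2) onto (−∞, −33); the right piece maps [−2, ∞) onto [−33, ∞).
Since −33 = −33, the images partition ℝ: h is injective and surjective, hence bijective.
Because the two images are disjoint, no x < −2 has h(x) = h(−2), so we compute h⁻¹(−39): −39 lies in (−∞, −33), so solve 9x − 15 = −39: x = (−39 + 15)/9 = −8/3.

-8/3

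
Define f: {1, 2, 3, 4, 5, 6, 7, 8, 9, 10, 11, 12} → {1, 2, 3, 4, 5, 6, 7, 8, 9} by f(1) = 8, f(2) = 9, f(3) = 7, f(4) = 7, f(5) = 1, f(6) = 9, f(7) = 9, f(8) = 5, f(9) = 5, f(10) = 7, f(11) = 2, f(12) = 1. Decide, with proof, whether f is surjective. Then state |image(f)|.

6

No element maps to 3, so f is not surjective.
The image of f is {1, 2, 5, 7, 8, 9}, which has 6 elements.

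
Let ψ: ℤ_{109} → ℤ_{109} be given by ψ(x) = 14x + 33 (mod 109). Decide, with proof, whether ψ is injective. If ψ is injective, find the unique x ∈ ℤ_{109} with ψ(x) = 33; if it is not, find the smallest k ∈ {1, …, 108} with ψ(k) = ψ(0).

0

If ψ(x_1) = ψ(x_2), then 14x_1 ≡ 14x_2 (mod 109). Because gcd(14, 109) = 1, we may cancel 14 to get x_1 ≡ x_2 (mod 109).
Therefore ψ is injective.
We now compute 14⁻¹ mod 109 explicitly. Euclid's algorithm: 109 = 7·14 + 11, 14 = 1·11 + 3, 11 = 3·3 + 2, 3 = 1·2 + 1; back-substituting gives 1 = 39·14 − 5·109, so 14⁻¹ ≡ 39 (mod 109).
Since ψ is injective, we compute ψ⁻¹(33): solve 14x + 33 ≡ 33 (mod 109), i.e. 14x ≡ 0 (mod 109).
Multiplying by 14⁻¹ = 39 gives x ≡ 39·0 = 0 ≡ 0 (mod 109).
Check: ψ(0) = 14·0 + 33 = 33 ≡ 33 (mod 109).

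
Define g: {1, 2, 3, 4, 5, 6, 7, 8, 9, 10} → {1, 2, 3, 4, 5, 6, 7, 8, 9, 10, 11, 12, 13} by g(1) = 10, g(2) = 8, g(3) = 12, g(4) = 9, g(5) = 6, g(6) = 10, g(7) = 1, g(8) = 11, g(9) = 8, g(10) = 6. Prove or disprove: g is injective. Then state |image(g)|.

7

g(1) = 10 = g(6) with 1 ≠ 6, so g is not injective.
The image of g is {1, 6, 8, 9, 10, 11, 12}, which has 7 elements.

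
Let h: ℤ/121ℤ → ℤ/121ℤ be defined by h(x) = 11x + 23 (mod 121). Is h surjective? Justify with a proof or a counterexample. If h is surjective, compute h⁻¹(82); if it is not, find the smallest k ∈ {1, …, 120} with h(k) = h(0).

Since gcd(11, 121) = 11, we have 11x ≡ 0 (mod 11) for all x, so h(x) ≡ 1 (mod 11).
But 0 ≢ 1 (mod 11), so 0 ∈ ℤ/121ℤ has no preimage. Thus h is not surjective.
Since h is not surjective, we find the least positive k with h(k) = h(0): this means 11k ≡ 0 (mod 121), i.e. 121 ∣ 11k. Since gcd(11, 121) = 11, dividing through by 11 this holds exactly when 11 ∣ k.
The smallest positive such k is 11.

11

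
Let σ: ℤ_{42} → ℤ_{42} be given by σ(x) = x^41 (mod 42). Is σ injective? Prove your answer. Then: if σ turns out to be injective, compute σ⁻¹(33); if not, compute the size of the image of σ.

Computing x^41 mod 42 for each x (by repeated squaring, reducing mod 42 at every step), the values σ(0), σ(1), …, σ(41) are: 0, 1, 32, 33, 16, 17, 6, 7, 8, 39, 40, 23, 24, 13, 14, 15, 4, 5, 30, 31, 20, 21, 22, 11, 12, 37, 38, 27, 28, 29, 18, 19, 2, 3, 34, 35, 36, 25, 26, 9, 10, 41.
Every element of ℤ_{42} appears exactly once in this list, so σ is a bijection, and in particular injective.
Since σ is injective, we read off the preimage of 33 from the same table: σ(3) = 33, so σ⁻¹(33) = 3.

3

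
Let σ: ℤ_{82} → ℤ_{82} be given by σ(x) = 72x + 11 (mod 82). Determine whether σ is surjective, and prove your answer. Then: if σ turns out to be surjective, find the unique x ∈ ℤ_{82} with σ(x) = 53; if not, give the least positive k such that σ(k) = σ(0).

Recall: σ is surjective if every y in the codomain equals σ(x) for some x in the domain.
Since gcd(72, 82) = 2, we have 72x ≡ 0 (mod 2) for all x, so σ(x) ≡ 1 (mod 2).
But 0 ≢ 1 (mod 2), so 0 ∈ ℤ_{82} has no preimage. Hence σ is not surjective.
Since σ is not surjective, we find the least positive k with σ(k) = σ(0): this means 72k ≡ 0 (mod 82), i.e. 82 ∣ 72k. Since gcd(72, 82) = 2, dividing through by 2 this holds exactly when 41 ∣ 36k, and as gcd(36, 41) = 1, exactly when 41 ∣ k.
The smallest positive such k is 41.

41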